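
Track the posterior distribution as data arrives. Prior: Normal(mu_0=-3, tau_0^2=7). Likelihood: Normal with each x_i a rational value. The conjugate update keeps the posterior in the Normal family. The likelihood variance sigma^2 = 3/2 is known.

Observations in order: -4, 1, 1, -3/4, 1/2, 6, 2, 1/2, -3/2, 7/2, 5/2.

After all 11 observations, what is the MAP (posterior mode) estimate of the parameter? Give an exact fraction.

obs 1: x=-4 → posterior Normal(-65/17, 21/17)
obs 2: x=1 → posterior Normal(-51/31, 21/31)
obs 3: x=1 → posterior Normal(-37/45, 7/15)
obs 4: x=-3/4 → posterior Normal(-95/118, 21/59)
obs 5: x=1/2 → posterior Normal(-81/146, 21/73)
obs 6: x=6 → posterior Normal(1/2, 7/29)
obs 7: x=2 → posterior Normal(143/202, 21/101)
obs 8: x=1/2 → posterior Normal(157/230, 21/115)
obs 9: x=-3/2 → posterior Normal(115/258, 7/43)
obs 10: x=7/2 → posterior Normal(213/286, 21/143)
obs 11: x=5/2 → posterior Normal(283/314, 21/157)

283/314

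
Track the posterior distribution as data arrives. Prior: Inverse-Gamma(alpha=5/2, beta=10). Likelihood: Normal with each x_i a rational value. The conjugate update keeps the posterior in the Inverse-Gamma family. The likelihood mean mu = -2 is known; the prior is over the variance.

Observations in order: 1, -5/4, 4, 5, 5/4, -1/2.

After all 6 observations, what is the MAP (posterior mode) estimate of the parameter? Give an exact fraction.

1019/104

obs 1: x=1 → posterior Inverse-Gamma(3, 29/2)
obs 2: x=-5/4 → posterior Inverse-Gamma(7/2, 473/32)
obs 3: x=4 → posterior Inverse-Gamma(4, 1049/32)
obs 4: x=5 → posterior Inverse-Gamma(9/2, 1833/32)
obs 5: x=5/4 → posterior Inverse-Gamma(5, 1001/16)
obs 6: x=-1/2 → posterior Inverse-Gamma(11/2, 1019/16)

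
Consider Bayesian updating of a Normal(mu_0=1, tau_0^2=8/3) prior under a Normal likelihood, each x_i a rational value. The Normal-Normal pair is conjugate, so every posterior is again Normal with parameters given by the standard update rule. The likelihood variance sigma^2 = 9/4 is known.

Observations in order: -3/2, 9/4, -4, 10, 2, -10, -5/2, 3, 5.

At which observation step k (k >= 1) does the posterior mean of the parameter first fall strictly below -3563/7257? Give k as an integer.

k = 3

obs 1: x=-3/2 → posterior Normal(-21/59, 72/59)
obs 2: x=9/4 → posterior Normal(51/91, 72/91)
obs 3: x=-4 → posterior Normal(-77/123, 24/41)
obs 4: x=10 → posterior Normal(243/155, 72/155)
obs 5: x=2 → posterior Normal(307/187, 72/187)
obs 6: x=-10 → posterior Normal(-13/219, 24/73)
obs 7: x=-5/2 → posterior Normal(-93/251, 72/251)
obs 8: x=3 → posterior Normal(3/283, 72/283)
obs 9: x=5 → posterior Normal(163/315, 8/35)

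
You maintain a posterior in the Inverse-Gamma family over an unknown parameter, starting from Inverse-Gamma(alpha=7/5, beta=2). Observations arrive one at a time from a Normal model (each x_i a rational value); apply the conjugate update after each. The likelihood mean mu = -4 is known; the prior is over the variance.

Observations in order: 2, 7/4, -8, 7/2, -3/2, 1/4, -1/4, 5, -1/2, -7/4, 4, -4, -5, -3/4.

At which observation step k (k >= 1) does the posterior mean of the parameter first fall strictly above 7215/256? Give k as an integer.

obs 1: x=2 → posterior Inverse-Gamma(19/10, 20)
obs 2: x=7/4 → posterior Inverse-Gamma(12/5, 1169/32)
obs 3: x=-8 → posterior Inverse-Gamma(29/10, 1425/32)
obs 4: x=7/2 → posterior Inverse-Gamma(17/5, 2325/32)
obs 5: x=-3/2 → posterior Inverse-Gamma(39/10, 2425/32)
obs 6: x=1/4 → posterior Inverse-Gamma(22/5, 1357/16)
obs 7: x=-1/4 → posterior Inverse-Gamma(49/10, 2939/32)
obs 8: x=5 → posterior Inverse-Gamma(27/5, 4235/32)
obs 9: x=-1/2 → posterior Inverse-Gamma(59/10, 4431/32)
obs 10: x=-7/4 → posterior Inverse-Gamma(32/5, 141)
obs 11: x=4 → posterior Inverse-Gamma(69/10, 173)
obs 12: x=-4 → posterior Inverse-Gamma(37/5, 173)
obs 13: x=-5 → posterior Inverse-Gamma(79/10, 347/2)
obs 14: x=-3/4 → posterior Inverse-Gamma(42/5, 5721/32)

k = 4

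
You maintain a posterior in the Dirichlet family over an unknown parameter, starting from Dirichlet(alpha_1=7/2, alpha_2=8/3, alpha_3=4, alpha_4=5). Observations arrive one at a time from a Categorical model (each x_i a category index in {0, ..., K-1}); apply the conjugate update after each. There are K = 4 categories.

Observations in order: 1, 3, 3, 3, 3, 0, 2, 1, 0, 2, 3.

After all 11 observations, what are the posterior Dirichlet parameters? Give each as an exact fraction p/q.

alpha_1=11/2, alpha_2=14/3, alpha_3=6, alpha_4=10

obs 1: x=1 → posterior Dirichlet(7/2, 11/3, 4, 5)
obs 2: x=3 → posterior Dirichlet(7/2, 11/3, 4, 6)
obs 3: x=3 → posterior Dirichlet(7/2, 11/3, 4, 7)
obs 4: x=3 → posterior Dirichlet(7/2, 11/3, 4, 8)
obs 5: x=3 → posterior Dirichlet(7/2, 11/3, 4, 9)
obs 6: x=0 → posterior Dirichlet(9/2, 11/3, 4, 9)
obs 7: x=2 → posterior Dirichlet(9/2, 11/3, 5, 9)
obs 8: x=1 → posterior Dirichlet(9/2, 14/3, 5, 9)
obs 9: x=0 → posterior Dirichlet(11/2, 14/3, 5, 9)
obs 10: x=2 → posterior Dirichlet(11/2, 14/3, 6, 9)
obs 11: x=3 → posterior Dirichlet(11/2, 14/3, 6, 10)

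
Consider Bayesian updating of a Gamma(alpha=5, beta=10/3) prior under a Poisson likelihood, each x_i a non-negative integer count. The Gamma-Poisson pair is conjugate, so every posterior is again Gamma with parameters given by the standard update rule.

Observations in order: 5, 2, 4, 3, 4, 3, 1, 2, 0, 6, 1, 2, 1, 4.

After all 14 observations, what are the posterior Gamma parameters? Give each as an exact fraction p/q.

alpha=43, beta=52/3

obs 1: x=5 → posterior Gamma(10, 13/3)
obs 2: x=2 → posterior Gamma(12, 16/3)
obs 3: x=4 → posterior Gamma(16, 19/3)
obs 4: x=3 → posterior Gamma(19, 22/3)
obs 5: x=4 → posterior Gamma(23, 25/3)
obs 6: x=3 → posterior Gamma(26, 28/3)
obs 7: x=1 → posterior Gamma(27, 31/3)
obs 8: x=2 → posterior Gamma(29, 34/3)
obs 9: x=0 → posterior Gamma(29, 37/3)
obs 10: x=6 → posterior Gamma(35, 40/3)
obs 11: x=1 → posterior Gamma(36, 43/3)
obs 12: x=2 → posterior Gamma(38, 46/3)
obs 13: x=1 → posterior Gamma(39, 49/3)
obs 14: x=4 → posterior Gamma(43, 52/3)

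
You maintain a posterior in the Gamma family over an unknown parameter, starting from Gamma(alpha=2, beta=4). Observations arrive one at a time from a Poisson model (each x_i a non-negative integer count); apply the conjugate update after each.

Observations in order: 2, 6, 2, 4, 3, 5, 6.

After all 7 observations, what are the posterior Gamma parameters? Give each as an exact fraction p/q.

alpha=30, beta=11

obs 1: x=2 → posterior Gamma(4, 5)
obs 2: x=6 → posterior Gamma(10, 6)
obs 3: x=2 → posterior Gamma(12, 7)
obs 4: x=4 → posterior Gamma(16, 8)
obs 5: x=3 → posterior Gamma(19, 9)
obs 6: x=5 → posterior Gamma(24, 10)
obs 7: x=6 → posterior Gamma(30, 11)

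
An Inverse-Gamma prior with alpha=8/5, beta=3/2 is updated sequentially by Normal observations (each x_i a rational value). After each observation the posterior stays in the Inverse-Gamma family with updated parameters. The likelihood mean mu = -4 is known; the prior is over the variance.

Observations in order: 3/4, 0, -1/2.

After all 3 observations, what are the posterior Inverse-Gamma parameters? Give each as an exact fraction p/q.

alpha=31/10, beta=861/32

obs 1: x=3/4 → posterior Inverse-Gamma(21/10, 409/32)
obs 2: x=0 → posterior Inverse-Gamma(13/5, 665/32)
obs 3: x=-1/2 → posterior Inverse-Gamma(31/10, 861/32)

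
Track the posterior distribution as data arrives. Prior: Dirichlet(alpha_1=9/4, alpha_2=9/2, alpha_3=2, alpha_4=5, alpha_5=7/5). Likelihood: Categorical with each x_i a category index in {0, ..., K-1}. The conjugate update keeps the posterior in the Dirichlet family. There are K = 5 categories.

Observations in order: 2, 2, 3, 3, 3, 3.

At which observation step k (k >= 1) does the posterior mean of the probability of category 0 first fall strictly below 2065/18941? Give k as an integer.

obs 1: x=2 → posterior Dirichlet(9/4, 9/2, 3, 5, 7/5)
obs 2: x=2 → posterior Dirichlet(9/4, 9/2, 4, 5, 7/5)
obs 3: x=3 → posterior Dirichlet(9/4, 9/2, 4, 6, 7/5)
obs 4: x=3 → posterior Dirichlet(9/4, 9/2, 4, 7, 7/5)
obs 5: x=3 → posterior Dirichlet(9/4, 9/2, 4, 8, 7/5)
obs 6: x=3 → posterior Dirichlet(9/4, 9/2, 4, 9, 7/5)

k = 6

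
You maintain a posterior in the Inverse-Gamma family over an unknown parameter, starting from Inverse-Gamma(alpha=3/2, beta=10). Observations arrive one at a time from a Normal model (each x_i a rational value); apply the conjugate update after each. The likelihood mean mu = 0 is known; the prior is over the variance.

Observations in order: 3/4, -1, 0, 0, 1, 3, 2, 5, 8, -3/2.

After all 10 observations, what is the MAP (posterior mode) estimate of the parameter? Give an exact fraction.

2029/240

obs 1: x=3/4 → posterior Inverse-Gamma(2, 329/32)
obs 2: x=-1 → posterior Inverse-Gamma(5/2, 345/32)
obs 3: x=0 → posterior Inverse-Gamma(3, 345/32)
obs 4: x=0 → posterior Inverse-Gamma(7/2, 345/32)
obs 5: x=1 → posterior Inverse-Gamma(4, 361/32)
obs 6: x=3 → posterior Inverse-Gamma(9/2, 505/32)
obs 7: x=2 → posterior Inverse-Gamma(5, 569/32)
obs 8: x=5 → posterior Inverse-Gamma(11/2, 969/32)
obs 9: x=8 → posterior Inverse-Gamma(6, 1993/32)
obs 10: x=-3/2 → posterior Inverse-Gamma(13/2, 2029/32)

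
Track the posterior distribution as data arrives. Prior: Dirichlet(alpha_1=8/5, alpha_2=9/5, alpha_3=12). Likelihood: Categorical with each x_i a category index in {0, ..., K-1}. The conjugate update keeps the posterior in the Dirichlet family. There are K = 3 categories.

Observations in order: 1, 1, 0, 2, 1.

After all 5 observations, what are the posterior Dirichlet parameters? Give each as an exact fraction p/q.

alpha_1=13/5, alpha_2=24/5, alpha_3=13

obs 1: x=1 → posterior Dirichlet(8/5, 14/5, 12)
obs 2: x=1 → posterior Dirichlet(8/5, 19/5, 12)
obs 3: x=0 → posterior Dirichlet(13/5, 19/5, 12)
obs 4: x=2 → posterior Dirichlet(13/5, 19/5, 13)
obs 5: x=1 → posterior Dirichlet(13/5, 24/5, 13)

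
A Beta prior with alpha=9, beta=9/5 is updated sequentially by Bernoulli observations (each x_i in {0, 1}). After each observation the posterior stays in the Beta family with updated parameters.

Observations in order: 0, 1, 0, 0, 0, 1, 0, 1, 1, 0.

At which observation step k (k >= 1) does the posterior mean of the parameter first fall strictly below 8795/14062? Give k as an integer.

k = 7

obs 1: x=0 → posterior Beta(9, 14/5)
obs 2: x=1 → posterior Beta(10, 14/5)
obs 3: x=0 → posterior Beta(10, 19/5)
obs 4: x=0 → posterior Beta(10, 24/5)
obs 5: x=0 → posterior Beta(10, 29/5)
obs 6: x=1 → posterior Beta(11, 29/5)
obs 7: x=0 → posterior Beta(11, 34/5)
obs 8: x=1 → posterior Beta(12, 34/5)
obs 9: x=1 → posterior Beta(13, 34/5)
obs 10: x=0 → posterior Beta(13, 39/5)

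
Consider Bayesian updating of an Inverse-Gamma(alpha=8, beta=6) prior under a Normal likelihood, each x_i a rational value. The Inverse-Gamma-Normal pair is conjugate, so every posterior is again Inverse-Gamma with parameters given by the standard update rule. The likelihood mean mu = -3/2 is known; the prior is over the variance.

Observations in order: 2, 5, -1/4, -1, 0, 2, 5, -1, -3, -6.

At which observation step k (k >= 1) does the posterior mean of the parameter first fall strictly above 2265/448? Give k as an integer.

k = 7

obs 1: x=2 → posterior Inverse-Gamma(17/2, 97/8)
obs 2: x=5 → posterior Inverse-Gamma(9, 133/4)
obs 3: x=-1/4 → posterior Inverse-Gamma(19/2, 1089/32)
obs 4: x=-1 → posterior Inverse-Gamma(10, 1093/32)
obs 5: x=0 → posterior Inverse-Gamma(21/2, 1129/32)
obs 6: x=2 → posterior Inverse-Gamma(11, 1325/32)
obs 7: x=5 → posterior Inverse-Gamma(23/2, 2001/32)
obs 8: x=-1 → posterior Inverse-Gamma(12, 2005/32)
obs 9: x=-3 → posterior Inverse-Gamma(25/2, 2041/32)
obs 10: x=-6 → posterior Inverse-Gamma(13, 2365/32)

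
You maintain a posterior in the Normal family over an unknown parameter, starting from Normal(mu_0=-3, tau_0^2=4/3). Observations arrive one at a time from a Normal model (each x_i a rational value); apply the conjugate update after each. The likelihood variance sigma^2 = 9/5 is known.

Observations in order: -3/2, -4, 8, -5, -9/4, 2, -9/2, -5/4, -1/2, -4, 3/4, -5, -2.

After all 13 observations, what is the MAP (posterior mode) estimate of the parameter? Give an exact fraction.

-466/287

obs 1: x=-3/2 → posterior Normal(-111/47, 36/47)
obs 2: x=-4 → posterior Normal(-191/67, 36/67)
obs 3: x=8 → posterior Normal(-31/87, 12/29)
obs 4: x=-5 → posterior Normal(-131/107, 36/107)
obs 5: x=-9/4 → posterior Normal(-176/127, 36/127)
obs 6: x=2 → posterior Normal(-136/147, 12/49)
obs 7: x=-9/2 → posterior Normal(-226/167, 36/167)
obs 8: x=-5/4 → posterior Normal(-251/187, 36/187)
obs 9: x=-1/2 → posterior Normal(-29/23, 4/23)
obs 10: x=-4 → posterior Normal(-341/227, 36/227)
obs 11: x=3/4 → posterior Normal(-326/247, 36/247)
obs 12: x=-5 → posterior Normal(-142/89, 12/89)
obs 13: x=-2 → posterior Normal(-466/287, 36/287)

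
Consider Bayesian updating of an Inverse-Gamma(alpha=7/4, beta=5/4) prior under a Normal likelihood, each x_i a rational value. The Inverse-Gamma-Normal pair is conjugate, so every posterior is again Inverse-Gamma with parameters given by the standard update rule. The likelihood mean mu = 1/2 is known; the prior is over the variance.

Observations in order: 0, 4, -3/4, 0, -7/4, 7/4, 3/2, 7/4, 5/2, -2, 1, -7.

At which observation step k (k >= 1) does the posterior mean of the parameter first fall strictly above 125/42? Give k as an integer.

obs 1: x=0 → posterior Inverse-Gamma(9/4, 11/8)
obs 2: x=4 → posterior Inverse-Gamma(11/4, 15/2)
obs 3: x=-3/4 → posterior Inverse-Gamma(13/4, 265/32)
obs 4: x=0 → posterior Inverse-Gamma(15/4, 269/32)
obs 5: x=-7/4 → posterior Inverse-Gamma(17/4, 175/16)
obs 6: x=7/4 → posterior Inverse-Gamma(19/4, 375/32)
obs 7: x=3/2 → posterior Inverse-Gamma(21/4, 391/32)
obs 8: x=7/4 → posterior Inverse-Gamma(23/4, 13)
obs 9: x=5/2 → posterior Inverse-Gamma(25/4, 15)
obs 10: x=-2 → posterior Inverse-Gamma(27/4, 145/8)
obs 11: x=1 → posterior Inverse-Gamma(29/4, 73/4)
obs 12: x=-7 → posterior Inverse-Gamma(31/4, 371/8)

k = 2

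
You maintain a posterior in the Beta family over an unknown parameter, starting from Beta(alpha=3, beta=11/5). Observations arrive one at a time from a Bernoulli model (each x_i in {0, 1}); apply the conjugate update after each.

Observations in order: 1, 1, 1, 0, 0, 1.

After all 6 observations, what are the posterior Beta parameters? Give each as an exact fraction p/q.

obs 1: x=1 → posterior Beta(4, 11/5)
obs 2: x=1 → posterior Beta(5, 11/5)
obs 3: x=1 → posterior Beta(6, 11/5)
obs 4: x=0 → posterior Beta(6, 16/5)
obs 5: x=0 → posterior Beta(6, 21/5)
obs 6: x=1 → posterior Beta(7, 21/5)

alpha=7, beta=21/5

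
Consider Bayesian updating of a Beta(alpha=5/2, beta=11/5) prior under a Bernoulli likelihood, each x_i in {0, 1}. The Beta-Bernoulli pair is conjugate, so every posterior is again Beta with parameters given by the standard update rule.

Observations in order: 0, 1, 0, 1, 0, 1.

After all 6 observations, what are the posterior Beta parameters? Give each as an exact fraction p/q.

alpha=11/2, beta=26/5

obs 1: x=0 → posterior Beta(5/2, 16/5)
obs 2: x=1 → posterior Beta(7/2, 16/5)
obs 3: x=0 → posterior Beta(7/2, 21/5)
obs 4: x=1 → posterior Beta(9/2, 21/5)
obs 5: x=0 → posterior Beta(9/2, 26/5)
obs 6: x=1 → posterior Beta(11/2, 26/5)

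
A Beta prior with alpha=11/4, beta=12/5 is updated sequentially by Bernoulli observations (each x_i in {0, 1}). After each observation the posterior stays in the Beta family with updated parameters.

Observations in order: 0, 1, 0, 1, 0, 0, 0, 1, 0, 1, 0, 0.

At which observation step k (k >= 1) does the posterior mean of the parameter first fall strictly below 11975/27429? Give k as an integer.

k = 6

obs 1: x=0 → posterior Beta(11/4, 17/5)
obs 2: x=1 → posterior Beta(15/4, 17/5)
obs 3: x=0 → posterior Beta(15/4, 22/5)
obs 4: x=1 → posterior Beta(19/4, 22/5)
obs 5: x=0 → posterior Beta(19/4, 27/5)
obs 6: x=0 → posterior Beta(19/4, 32/5)
obs 7: x=0 → posterior Beta(19/4, 37/5)
obs 8: x=1 → posterior Beta(23/4, 37/5)
obs 9: x=0 → posterior Beta(23/4, 42/5)
obs 10: x=1 → posterior Beta(27/4, 42/5)
obs 11: x=0 → posterior Beta(27/4, 47/5)
obs 12: x=0 → posterior Beta(27/4, 52/5)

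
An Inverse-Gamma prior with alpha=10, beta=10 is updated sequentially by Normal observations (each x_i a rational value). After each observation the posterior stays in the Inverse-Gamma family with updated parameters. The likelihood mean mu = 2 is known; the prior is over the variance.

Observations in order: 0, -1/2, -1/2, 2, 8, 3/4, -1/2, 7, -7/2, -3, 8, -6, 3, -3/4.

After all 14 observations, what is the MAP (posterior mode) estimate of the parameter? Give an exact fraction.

2153/288

obs 1: x=0 → posterior Inverse-Gamma(21/2, 12)
obs 2: x=-1/2 → posterior Inverse-Gamma(11, 121/8)
obs 3: x=-1/2 → posterior Inverse-Gamma(23/2, 73/4)
obs 4: x=2 → posterior Inverse-Gamma(12, 73/4)
obs 5: x=8 → posterior Inverse-Gamma(25/2, 145/4)
obs 6: x=3/4 → posterior Inverse-Gamma(13, 1185/32)
obs 7: x=-1/2 → posterior Inverse-Gamma(27/2, 1285/32)
obs 8: x=7 → posterior Inverse-Gamma(14, 1685/32)
obs 9: x=-7/2 → posterior Inverse-Gamma(29/2, 2169/32)
obs 10: x=-3 → posterior Inverse-Gamma(15, 2569/32)
obs 11: x=8 → posterior Inverse-Gamma(31/2, 3145/32)
obs 12: x=-6 → posterior Inverse-Gamma(16, 4169/32)
obs 13: x=3 → posterior Inverse-Gamma(33/2, 4185/32)
obs 14: x=-3/4 → posterior Inverse-Gamma(17, 2153/16)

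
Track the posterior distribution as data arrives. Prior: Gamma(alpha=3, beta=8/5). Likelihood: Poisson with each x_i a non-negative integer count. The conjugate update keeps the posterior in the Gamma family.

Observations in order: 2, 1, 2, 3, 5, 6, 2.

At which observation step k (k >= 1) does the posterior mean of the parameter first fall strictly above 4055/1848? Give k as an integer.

obs 1: x=2 → posterior Gamma(5, 13/5)
obs 2: x=1 → posterior Gamma(6, 18/5)
obs 3: x=2 → posterior Gamma(8, 23/5)
obs 4: x=3 → posterior Gamma(11, 28/5)
obs 5: x=5 → posterior Gamma(16, 33/5)
obs 6: x=6 → posterior Gamma(22, 38/5)
obs 7: x=2 → posterior Gamma(24, 43/5)

k = 5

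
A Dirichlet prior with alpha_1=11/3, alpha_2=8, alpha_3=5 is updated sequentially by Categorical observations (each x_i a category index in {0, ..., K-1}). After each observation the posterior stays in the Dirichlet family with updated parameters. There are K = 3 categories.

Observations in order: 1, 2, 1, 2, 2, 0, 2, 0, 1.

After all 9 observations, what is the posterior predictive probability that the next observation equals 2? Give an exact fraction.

obs 1: x=1 → posterior Dirichlet(11/3, 9, 5)
obs 2: x=2 → posterior Dirichlet(11/3, 9, 6)
obs 3: x=1 → posterior Dirichlet(11/3, 10, 6)
obs 4: x=2 → posterior Dirichlet(11/3, 10, 7)
obs 5: x=2 → posterior Dirichlet(11/3, 10, 8)
obs 6: x=0 → posterior Dirichlet(14/3, 10, 8)
obs 7: x=2 → posterior Dirichlet(14/3, 10, 9)
obs 8: x=0 → posterior Dirichlet(17/3, 10, 9)
obs 9: x=1 → posterior Dirichlet(17/3, 11, 9)

27/77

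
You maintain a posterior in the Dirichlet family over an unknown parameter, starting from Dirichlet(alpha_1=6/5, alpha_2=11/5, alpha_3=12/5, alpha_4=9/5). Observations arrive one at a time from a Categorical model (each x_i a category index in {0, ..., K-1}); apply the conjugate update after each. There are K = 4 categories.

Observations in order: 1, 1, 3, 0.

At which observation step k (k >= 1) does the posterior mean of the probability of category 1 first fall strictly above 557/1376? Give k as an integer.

k = 2

obs 1: x=1 → posterior Dirichlet(6/5, 16/5, 12/5, 9/5)
obs 2: x=1 → posterior Dirichlet(6/5, 21/5, 12/5, 9/5)
obs 3: x=3 → posterior Dirichlet(6/5, 21/5, 12/5, 14/5)
obs 4: x=0 → posterior Dirichlet(11/5, 21/5, 12/5, 14/5)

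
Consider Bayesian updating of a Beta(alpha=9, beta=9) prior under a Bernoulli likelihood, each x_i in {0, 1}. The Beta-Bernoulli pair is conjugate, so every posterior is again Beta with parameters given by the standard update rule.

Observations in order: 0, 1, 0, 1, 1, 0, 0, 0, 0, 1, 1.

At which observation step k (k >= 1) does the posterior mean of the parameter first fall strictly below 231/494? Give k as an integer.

k = 8

obs 1: x=0 → posterior Beta(9, 10)
obs 2: x=1 → posterior Beta(10, 10)
obs 3: x=0 → posterior Beta(10, 11)
obs 4: x=1 → posterior Beta(11, 11)
obs 5: x=1 → posterior Beta(12, 11)
obs 6: x=0 → posterior Beta(12, 12)
obs 7: x=0 → posterior Beta(12, 13)
obs 8: x=0 → posterior Beta(12, 14)
obs 9: x=0 → posterior Beta(12, 15)
obs 10: x=1 → posterior Beta(13, 15)
obs 11: x=1 → posterior Beta(14, 15)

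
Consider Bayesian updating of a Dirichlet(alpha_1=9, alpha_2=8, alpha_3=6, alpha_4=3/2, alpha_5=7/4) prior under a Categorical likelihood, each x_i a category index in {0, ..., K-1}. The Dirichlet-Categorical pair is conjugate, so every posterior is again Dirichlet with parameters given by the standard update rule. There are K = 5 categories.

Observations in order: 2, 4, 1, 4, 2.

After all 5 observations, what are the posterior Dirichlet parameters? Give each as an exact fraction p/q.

obs 1: x=2 → posterior Dirichlet(9, 8, 7, 3/2, 7/4)
obs 2: x=4 → posterior Dirichlet(9, 8, 7, 3/2, 11/4)
obs 3: x=1 → posterior Dirichlet(9, 9, 7, 3/2, 11/4)
obs 4: x=4 → posterior Dirichlet(9, 9, 7, 3/2, 15/4)
obs 5: x=2 → posterior Dirichlet(9, 9, 8, 3/2, 15/4)

alpha_1=9, alpha_2=9, alpha_3=8, alpha_4=3/2, alpha_5=15/4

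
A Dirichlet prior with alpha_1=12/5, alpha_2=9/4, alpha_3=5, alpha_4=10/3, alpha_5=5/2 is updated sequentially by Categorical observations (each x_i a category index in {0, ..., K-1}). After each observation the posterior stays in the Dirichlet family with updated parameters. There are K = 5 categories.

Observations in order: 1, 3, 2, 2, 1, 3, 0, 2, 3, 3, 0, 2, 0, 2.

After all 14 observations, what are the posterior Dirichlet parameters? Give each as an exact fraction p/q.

obs 1: x=1 → posterior Dirichlet(12/5, 13/4, 5, 10/3, 5/2)
obs 2: x=3 → posterior Dirichlet(12/5, 13/4, 5, 13/3, 5/2)
obs 3: x=2 → posterior Dirichlet(12/5, 13/4, 6, 13/3, 5/2)
obs 4: x=2 → posterior Dirichlet(12/5, 13/4, 7, 13/3, 5/2)
obs 5: x=1 → posterior Dirichlet(12/5, 17/4, 7, 13/3, 5/2)
obs 6: x=3 → posterior Dirichlet(12/5, 17/4, 7, 16/3, 5/2)
obs 7: x=0 → posterior Dirichlet(17/5, 17/4, 7, 16/3, 5/2)
obs 8: x=2 → posterior Dirichlet(17/5, 17/4, 8, 16/3, 5/2)
obs 9: x=3 → posterior Dirichlet(17/5, 17/4, 8, 19/3, 5/2)
obs 10: x=3 → posterior Dirichlet(17/5, 17/4, 8, 22/3, 5/2)
obs 11: x=0 → posterior Dirichlet(22/5, 17/4, 8, 22/3, 5/2)
obs 12: x=2 → posterior Dirichlet(22/5, 17/4, 9, 22/3, 5/2)
obs 13: x=0 → posterior Dirichlet(27/5, 17/4, 9, 22/3, 5/2)
obs 14: x=2 → posterior Dirichlet(27/5, 17/4, 10, 22/3, 5/2)

alpha_1=27/5, alpha_2=17/4, alpha_3=10, alpha_4=22/3, alpha_5=5/2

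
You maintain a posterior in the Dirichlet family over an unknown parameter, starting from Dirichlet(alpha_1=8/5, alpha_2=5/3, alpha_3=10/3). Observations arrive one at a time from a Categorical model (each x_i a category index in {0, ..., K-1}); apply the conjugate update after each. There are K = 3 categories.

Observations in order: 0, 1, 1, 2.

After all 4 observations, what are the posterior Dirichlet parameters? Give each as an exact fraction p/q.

obs 1: x=0 → posterior Dirichlet(13/5, 5/3, 10/3)
obs 2: x=1 → posterior Dirichlet(13/5, 8/3, 10/3)
obs 3: x=1 → posterior Dirichlet(13/5, 11/3, 10/3)
obs 4: x=2 → posterior Dirichlet(13/5, 11/3, 13/3)

alpha_1=13/5, alpha_2=11/3, alpha_3=13/3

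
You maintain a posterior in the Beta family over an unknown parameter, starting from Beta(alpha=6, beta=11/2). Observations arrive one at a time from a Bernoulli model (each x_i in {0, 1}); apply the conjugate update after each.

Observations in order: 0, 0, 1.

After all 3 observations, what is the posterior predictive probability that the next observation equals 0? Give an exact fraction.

15/29

obs 1: x=0 → posterior Beta(6, 13/2)
obs 2: x=0 → posterior Beta(6, 15/2)
obs 3: x=1 → posterior Beta(7, 15/2)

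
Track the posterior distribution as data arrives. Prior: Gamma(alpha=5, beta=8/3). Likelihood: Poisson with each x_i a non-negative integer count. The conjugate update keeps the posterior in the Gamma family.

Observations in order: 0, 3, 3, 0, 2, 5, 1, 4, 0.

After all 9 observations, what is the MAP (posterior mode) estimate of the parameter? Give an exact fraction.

obs 1: x=0 → posterior Gamma(5, 11/3)
obs 2: x=3 → posterior Gamma(8, 14/3)
obs 3: x=3 → posterior Gamma(11, 17/3)
obs 4: x=0 → posterior Gamma(11, 20/3)
obs 5: x=2 → posterior Gamma(13, 23/3)
obs 6: x=5 → posterior Gamma(18, 26/3)
obs 7: x=1 → posterior Gamma(19, 29/3)
obs 8: x=4 → posterior Gamma(23, 32/3)
obs 9: x=0 → posterior Gamma(23, 35/3)

66/35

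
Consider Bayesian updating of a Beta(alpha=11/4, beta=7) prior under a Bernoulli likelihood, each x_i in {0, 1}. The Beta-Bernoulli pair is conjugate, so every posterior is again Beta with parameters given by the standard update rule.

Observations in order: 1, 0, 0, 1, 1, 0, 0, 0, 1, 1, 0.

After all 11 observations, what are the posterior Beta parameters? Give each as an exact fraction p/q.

obs 1: x=1 → posterior Beta(15/4, 7)
obs 2: x=0 → posterior Beta(15/4, 8)
obs 3: x=0 → posterior Beta(15/4, 9)
obs 4: x=1 → posterior Beta(19/4, 9)
obs 5: x=1 → posterior Beta(23/4, 9)
obs 6: x=0 → posterior Beta(23/4, 10)
obs 7: x=0 → posterior Beta(23/4, 11)
obs 8: x=0 → posterior Beta(23/4, 12)
obs 9: x=1 → posterior Beta(27/4, 12)
obs 10: x=1 → posterior Beta(31/4, 12)
obs 11: x=0 → posterior Beta(31/4, 13)

alpha=31/4, beta=13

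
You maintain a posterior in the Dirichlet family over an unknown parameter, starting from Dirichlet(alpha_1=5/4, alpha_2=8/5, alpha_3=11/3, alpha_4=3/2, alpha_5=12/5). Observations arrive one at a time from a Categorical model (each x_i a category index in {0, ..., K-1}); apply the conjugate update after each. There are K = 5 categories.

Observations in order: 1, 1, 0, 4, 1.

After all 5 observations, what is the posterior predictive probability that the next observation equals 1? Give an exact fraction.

276/925

obs 1: x=1 → posterior Dirichlet(5/4, 13/5, 11/3, 3/2, 12/5)
obs 2: x=1 → posterior Dirichlet(5/4, 18/5, 11/3, 3/2, 12/5)
obs 3: x=0 → posterior Dirichlet(9/4, 18/5, 11/3, 3/2, 12/5)
obs 4: x=4 → posterior Dirichlet(9/4, 18/5, 11/3, 3/2, 17/5)
obs 5: x=1 → posterior Dirichlet(9/4, 23/5, 11/3, 3/2, 17/5)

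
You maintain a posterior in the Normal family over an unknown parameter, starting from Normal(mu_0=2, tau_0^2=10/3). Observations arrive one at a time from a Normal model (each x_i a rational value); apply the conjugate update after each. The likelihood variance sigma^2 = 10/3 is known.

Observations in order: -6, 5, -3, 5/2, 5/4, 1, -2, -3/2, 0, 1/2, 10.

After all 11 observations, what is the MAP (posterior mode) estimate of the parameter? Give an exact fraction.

obs 1: x=-6 → posterior Normal(-2, 5/3)
obs 2: x=5 → posterior Normal(1/3, 10/9)
obs 3: x=-3 → posterior Normal(-1/2, 5/6)
obs 4: x=5/2 → posterior Normal(1/10, 2/3)
obs 5: x=5/4 → posterior Normal(7/24, 5/9)
obs 6: x=1 → posterior Normal(11/28, 10/21)
obs 7: x=-2 → posterior Normal(3/32, 5/12)
obs 8: x=-3/2 → posterior Normal(-1/12, 10/27)
obs 9: x=0 → posterior Normal(-3/40, 1/3)
obs 10: x=1/2 → posterior Normal(-1/44, 10/33)
obs 11: x=10 → posterior Normal(13/16, 5/18)

13/16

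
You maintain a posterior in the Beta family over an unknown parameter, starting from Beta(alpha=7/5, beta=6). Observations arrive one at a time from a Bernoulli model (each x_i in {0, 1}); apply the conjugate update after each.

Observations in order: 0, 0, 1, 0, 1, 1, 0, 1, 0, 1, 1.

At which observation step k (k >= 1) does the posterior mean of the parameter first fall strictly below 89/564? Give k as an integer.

obs 1: x=0 → posterior Beta(7/5, 7)
obs 2: x=0 → posterior Beta(7/5, 8)
obs 3: x=1 → posterior Beta(12/5, 8)
obs 4: x=0 → posterior Beta(12/5, 9)
obs 5: x=1 → posterior Beta(17/5, 9)
obs 6: x=1 → posterior Beta(22/5, 9)
obs 7: x=0 → posterior Beta(22/5, 10)
obs 8: x=1 → posterior Beta(27/5, 10)
obs 9: x=0 → posterior Beta(27/5, 11)
obs 10: x=1 → posterior Beta(32/5, 11)
obs 11: x=1 → posterior Beta(37/5, 11)

k = 2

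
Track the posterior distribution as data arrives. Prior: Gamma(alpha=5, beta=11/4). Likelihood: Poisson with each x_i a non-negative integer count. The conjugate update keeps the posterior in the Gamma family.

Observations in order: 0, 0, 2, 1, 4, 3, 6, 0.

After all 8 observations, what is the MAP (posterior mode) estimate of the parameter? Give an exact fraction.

80/43

obs 1: x=0 → posterior Gamma(5, 15/4)
obs 2: x=0 → posterior Gamma(5, 19/4)
obs 3: x=2 → posterior Gamma(7, 23/4)
obs 4: x=1 → posterior Gamma(8, 27/4)
obs 5: x=4 → posterior Gamma(12, 31/4)
obs 6: x=3 → posterior Gamma(15, 35/4)
obs 7: x=6 → posterior Gamma(21, 39/4)
obs 8: x=0 → posterior Gamma(21, 43/4)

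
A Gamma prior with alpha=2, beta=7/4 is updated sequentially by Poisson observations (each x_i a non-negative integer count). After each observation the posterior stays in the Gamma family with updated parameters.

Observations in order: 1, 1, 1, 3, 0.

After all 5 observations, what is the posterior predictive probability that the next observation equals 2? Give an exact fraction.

162679413013056/819628286980801

obs 1: x=1 → posterior Gamma(3, 11/4)
obs 2: x=1 → posterior Gamma(4, 15/4)
obs 3: x=1 → posterior Gamma(5, 19/4)
obs 4: x=3 → posterior Gamma(8, 23/4)
obs 5: x=0 → posterior Gamma(8, 27/4)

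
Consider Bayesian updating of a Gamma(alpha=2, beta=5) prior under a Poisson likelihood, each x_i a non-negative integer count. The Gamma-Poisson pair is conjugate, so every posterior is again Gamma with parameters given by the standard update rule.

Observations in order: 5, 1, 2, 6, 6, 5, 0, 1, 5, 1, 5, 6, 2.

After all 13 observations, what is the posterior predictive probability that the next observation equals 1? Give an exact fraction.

4676334811609197807134140752025821219273476331047924482965504/23997878253756106444997335735942416102218125380085922630082241

obs 1: x=5 → posterior Gamma(7, 6)
obs 2: x=1 → posterior Gamma(8, 7)
obs 3: x=2 → posterior Gamma(10, 8)
obs 4: x=6 → posterior Gamma(16, 9)
obs 5: x=6 → posterior Gamma(22, 10)
obs 6: x=5 → posterior Gamma(27, 11)
obs 7: x=0 → posterior Gamma(27, 12)
obs 8: x=1 → posterior Gamma(28, 13)
obs 9: x=5 → posterior Gamma(33, 14)
obs 10: x=1 → posterior Gamma(34, 15)
obs 11: x=5 → posterior Gamma(39, 16)
obs 12: x=6 → posterior Gamma(45, 17)
obs 13: x=2 → posterior Gamma(47, 18)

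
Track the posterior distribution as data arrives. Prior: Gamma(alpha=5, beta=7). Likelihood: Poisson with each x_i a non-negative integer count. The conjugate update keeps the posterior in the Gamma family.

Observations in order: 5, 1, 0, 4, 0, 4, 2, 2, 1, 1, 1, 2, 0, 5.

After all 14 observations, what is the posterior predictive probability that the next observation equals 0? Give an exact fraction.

obs 1: x=5 → posterior Gamma(10, 8)
obs 2: x=1 → posterior Gamma(11, 9)
obs 3: x=0 → posterior Gamma(11, 10)
obs 4: x=4 → posterior Gamma(15, 11)
obs 5: x=0 → posterior Gamma(15, 12)
obs 6: x=4 → posterior Gamma(19, 13)
obs 7: x=2 → posterior Gamma(21, 14)
obs 8: x=2 → posterior Gamma(23, 15)
obs 9: x=1 → posterior Gamma(24, 16)
obs 10: x=1 → posterior Gamma(25, 17)
obs 11: x=1 → posterior Gamma(26, 18)
obs 12: x=2 → posterior Gamma(28, 19)
obs 13: x=0 → posterior Gamma(28, 20)
obs 14: x=5 → posterior Gamma(33, 21)

42977062327514056734916195400155065458259861/199502557355935975909450298726667414302359552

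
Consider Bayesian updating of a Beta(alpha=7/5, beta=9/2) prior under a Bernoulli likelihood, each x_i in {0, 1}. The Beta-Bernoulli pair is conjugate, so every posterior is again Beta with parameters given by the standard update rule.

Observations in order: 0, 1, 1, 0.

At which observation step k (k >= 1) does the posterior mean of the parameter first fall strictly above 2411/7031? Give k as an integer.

obs 1: x=0 → posterior Beta(7/5, 11/2)
obs 2: x=1 → posterior Beta(12/5, 11/2)
obs 3: x=1 → posterior Beta(17/5, 11/2)
obs 4: x=0 → posterior Beta(17/5, 13/2)

k = 3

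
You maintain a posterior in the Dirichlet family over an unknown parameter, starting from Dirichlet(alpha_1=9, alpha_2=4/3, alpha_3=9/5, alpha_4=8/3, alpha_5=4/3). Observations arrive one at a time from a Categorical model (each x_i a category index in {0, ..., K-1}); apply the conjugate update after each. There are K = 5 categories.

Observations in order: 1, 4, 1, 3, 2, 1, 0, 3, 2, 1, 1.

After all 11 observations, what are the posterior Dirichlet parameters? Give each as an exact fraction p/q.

obs 1: x=1 → posterior Dirichlet(9, 7/3, 9/5, 8/3, 4/3)
obs 2: x=4 → posterior Dirichlet(9, 7/3, 9/5, 8/3, 7/3)
obs 3: x=1 → posterior Dirichlet(9, 10/3, 9/5, 8/3, 7/3)
obs 4: x=3 → posterior Dirichlet(9, 10/3, 9/5, 11/3, 7/3)
obs 5: x=2 → posterior Dirichlet(9, 10/3, 14/5, 11/3, 7/3)
obs 6: x=1 → posterior Dirichlet(9, 13/3, 14/5, 11/3, 7/3)
obs 7: x=0 → posterior Dirichlet(10, 13/3, 14/5, 11/3, 7/3)
obs 8: x=3 → posterior Dirichlet(10, 13/3, 14/5, 14/3, 7/3)
obs 9: x=2 → posterior Dirichlet(10, 13/3, 19/5, 14/3, 7/3)
obs 10: x=1 → posterior Dirichlet(10, 16/3, 19/5, 14/3, 7/3)
obs 11: x=1 → posterior Dirichlet(10, 19/3, 19/5, 14/3, 7/3)

alpha_1=10, alpha_2=19/3, alpha_3=19/5, alpha_4=14/3, alpha_5=7/3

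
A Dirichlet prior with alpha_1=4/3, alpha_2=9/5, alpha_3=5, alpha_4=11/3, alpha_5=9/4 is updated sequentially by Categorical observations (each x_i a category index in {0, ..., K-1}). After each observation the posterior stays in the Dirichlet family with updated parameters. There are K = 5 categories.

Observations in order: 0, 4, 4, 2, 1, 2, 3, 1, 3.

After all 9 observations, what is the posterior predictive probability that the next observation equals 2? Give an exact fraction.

obs 1: x=0 → posterior Dirichlet(7/3, 9/5, 5, 11/3, 9/4)
obs 2: x=4 → posterior Dirichlet(7/3, 9/5, 5, 11/3, 13/4)
obs 3: x=4 → posterior Dirichlet(7/3, 9/5, 5, 11/3, 17/4)
obs 4: x=2 → posterior Dirichlet(7/3, 9/5, 6, 11/3, 17/4)
obs 5: x=1 → posterior Dirichlet(7/3, 14/5, 6, 11/3, 17/4)
obs 6: x=2 → posterior Dirichlet(7/3, 14/5, 7, 11/3, 17/4)
obs 7: x=3 → posterior Dirichlet(7/3, 14/5, 7, 14/3, 17/4)
obs 8: x=1 → posterior Dirichlet(7/3, 19/5, 7, 14/3, 17/4)
obs 9: x=3 → posterior Dirichlet(7/3, 19/5, 7, 17/3, 17/4)

140/461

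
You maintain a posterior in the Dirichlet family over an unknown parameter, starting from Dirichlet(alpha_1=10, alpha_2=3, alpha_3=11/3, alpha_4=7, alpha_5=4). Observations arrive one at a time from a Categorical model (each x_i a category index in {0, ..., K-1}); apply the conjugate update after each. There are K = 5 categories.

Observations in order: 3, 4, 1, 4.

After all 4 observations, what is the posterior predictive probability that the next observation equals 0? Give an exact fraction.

6/19

obs 1: x=3 → posterior Dirichlet(10, 3, 11/3, 8, 4)
obs 2: x=4 → posterior Dirichlet(10, 3, 11/3, 8, 5)
obs 3: x=1 → posterior Dirichlet(10, 4, 11/3, 8, 5)
obs 4: x=4 → posterior Dirichlet(10, 4, 11/3, 8, 6)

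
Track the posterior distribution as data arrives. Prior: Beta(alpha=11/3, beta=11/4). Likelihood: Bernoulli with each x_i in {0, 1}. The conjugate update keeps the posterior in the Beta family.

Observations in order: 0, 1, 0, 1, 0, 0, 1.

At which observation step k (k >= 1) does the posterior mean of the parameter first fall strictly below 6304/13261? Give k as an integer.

k = 6

obs 1: x=0 → posterior Beta(11/3, 15/4)
obs 2: x=1 → posterior Beta(14/3, 15/4)
obs 3: x=0 → posterior Beta(14/3, 19/4)
obs 4: x=1 → posterior Beta(17/3, 19/4)
obs 5: x=0 → posterior Beta(17/3, 23/4)
obs 6: x=0 → posterior Beta(17/3, 27/4)
obs 7: x=1 → posterior Beta(20/3, 27/4)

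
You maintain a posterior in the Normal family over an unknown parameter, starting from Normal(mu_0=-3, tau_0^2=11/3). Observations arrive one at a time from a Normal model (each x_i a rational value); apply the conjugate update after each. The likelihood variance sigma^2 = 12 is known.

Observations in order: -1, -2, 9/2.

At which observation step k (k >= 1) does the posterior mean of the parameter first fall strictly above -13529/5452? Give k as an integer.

obs 1: x=-1 → posterior Normal(-119/47, 132/47)
obs 2: x=-2 → posterior Normal(-141/58, 66/29)
obs 3: x=9/2 → posterior Normal(-61/46, 44/23)

k = 2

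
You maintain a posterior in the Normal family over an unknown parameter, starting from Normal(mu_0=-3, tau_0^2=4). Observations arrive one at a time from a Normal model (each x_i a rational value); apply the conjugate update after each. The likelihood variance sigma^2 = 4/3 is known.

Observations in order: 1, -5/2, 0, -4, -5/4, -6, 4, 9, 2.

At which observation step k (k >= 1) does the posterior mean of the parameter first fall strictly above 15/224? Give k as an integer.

obs 1: x=1 → posterior Normal(0, 1)
obs 2: x=-5/2 → posterior Normal(-15/14, 4/7)
obs 3: x=0 → posterior Normal(-3/4, 2/5)
obs 4: x=-4 → posterior Normal(-3/2, 4/13)
obs 5: x=-5/4 → posterior Normal(-93/64, 1/4)
obs 6: x=-6 → posterior Normal(-165/76, 4/19)
obs 7: x=4 → posterior Normal(-117/88, 2/11)
obs 8: x=9 → posterior Normal(-9/100, 4/25)
obs 9: x=2 → posterior Normal(15/112, 1/7)

k = 9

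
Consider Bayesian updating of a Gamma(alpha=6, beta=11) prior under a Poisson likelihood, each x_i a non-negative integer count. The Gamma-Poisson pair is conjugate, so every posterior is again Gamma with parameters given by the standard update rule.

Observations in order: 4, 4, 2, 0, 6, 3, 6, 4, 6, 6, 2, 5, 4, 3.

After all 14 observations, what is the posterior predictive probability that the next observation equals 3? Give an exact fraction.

obs 1: x=4 → posterior Gamma(10, 12)
obs 2: x=4 → posterior Gamma(14, 13)
obs 3: x=2 → posterior Gamma(16, 14)
obs 4: x=0 → posterior Gamma(16, 15)
obs 5: x=6 → posterior Gamma(22, 16)
obs 6: x=3 → posterior Gamma(25, 17)
obs 7: x=6 → posterior Gamma(31, 18)
obs 8: x=4 → posterior Gamma(35, 19)
obs 9: x=6 → posterior Gamma(41, 20)
obs 10: x=6 → posterior Gamma(47, 21)
obs 11: x=2 → posterior Gamma(49, 22)
obs 12: x=5 → posterior Gamma(54, 23)
obs 13: x=4 → posterior Gamma(58, 24)
obs 14: x=3 → posterior Gamma(61, 25)

746880898648061747663143946074121569789712446799621881066144624128355644643306732177734375/3616548304479297085365330736464680499909051895704748593486634912486670341490423472351870976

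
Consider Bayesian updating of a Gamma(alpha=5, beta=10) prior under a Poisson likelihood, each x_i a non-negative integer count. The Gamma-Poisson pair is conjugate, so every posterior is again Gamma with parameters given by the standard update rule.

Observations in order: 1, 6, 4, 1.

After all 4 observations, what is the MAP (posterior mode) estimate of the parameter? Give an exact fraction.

8/7

obs 1: x=1 → posterior Gamma(6, 11)
obs 2: x=6 → posterior Gamma(12, 12)
obs 3: x=4 → posterior Gamma(16, 13)
obs 4: x=1 → posterior Gamma(17, 14)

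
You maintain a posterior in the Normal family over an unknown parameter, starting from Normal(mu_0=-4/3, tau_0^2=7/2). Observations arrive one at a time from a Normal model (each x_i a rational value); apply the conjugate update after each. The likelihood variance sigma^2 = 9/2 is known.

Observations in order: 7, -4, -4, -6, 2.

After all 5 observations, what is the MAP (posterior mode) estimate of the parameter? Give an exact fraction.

obs 1: x=7 → posterior Normal(37/16, 63/32)
obs 2: x=-4 → posterior Normal(9/23, 63/46)
obs 3: x=-4 → posterior Normal(-19/30, 21/20)
obs 4: x=-6 → posterior Normal(-61/37, 63/74)
obs 5: x=2 → posterior Normal(-47/44, 63/88)

-47/44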